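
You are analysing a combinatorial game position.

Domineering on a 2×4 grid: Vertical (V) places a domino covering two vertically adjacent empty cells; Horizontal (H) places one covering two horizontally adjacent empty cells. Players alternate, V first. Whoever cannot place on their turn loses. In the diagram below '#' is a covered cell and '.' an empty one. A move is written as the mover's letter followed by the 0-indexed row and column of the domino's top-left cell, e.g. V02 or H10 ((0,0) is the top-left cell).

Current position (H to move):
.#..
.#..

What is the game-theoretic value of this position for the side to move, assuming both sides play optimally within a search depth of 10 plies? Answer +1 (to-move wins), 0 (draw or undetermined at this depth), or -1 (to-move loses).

p1 H@[.#../.#..]: H02[.###/.#..]+1* H12[.#../.###]+1
p2 V@[.###/.#..]: V00[####/##..]-1*
p3 H@[####/##..]: H12[####/####]+1*
p4 V@[####/####] terminal -1; root [.#../.#..] d10

value(.#../.#.., H) = +1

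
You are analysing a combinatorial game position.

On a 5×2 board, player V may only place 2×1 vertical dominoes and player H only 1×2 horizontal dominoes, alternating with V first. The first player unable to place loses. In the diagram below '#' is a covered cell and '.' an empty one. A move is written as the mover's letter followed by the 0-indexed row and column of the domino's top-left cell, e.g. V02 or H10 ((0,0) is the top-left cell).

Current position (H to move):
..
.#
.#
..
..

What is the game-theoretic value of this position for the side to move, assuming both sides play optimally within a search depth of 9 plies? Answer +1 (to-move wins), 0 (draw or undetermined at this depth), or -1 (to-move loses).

value(../.#/.#/../.., H) = +1

ply 1, H at ../.#/.#/../.. | H00=-1→##/.#/.#/../..; H30=+1→../.#/.#/##/..*; H40=+1→../.#/.#/../##
ply 2, V at ../.#/.#/##/.. | V00=-1→#./##/.#/##/..*; V10=-1→../##/##/##/..
ply 3, H at #./##/.#/##/.. | H40=+1→#./##/.#/##/##*
ply 4: #./##/.#/##/## is terminal -1 (V); from ../.#/.#/../.. depth 9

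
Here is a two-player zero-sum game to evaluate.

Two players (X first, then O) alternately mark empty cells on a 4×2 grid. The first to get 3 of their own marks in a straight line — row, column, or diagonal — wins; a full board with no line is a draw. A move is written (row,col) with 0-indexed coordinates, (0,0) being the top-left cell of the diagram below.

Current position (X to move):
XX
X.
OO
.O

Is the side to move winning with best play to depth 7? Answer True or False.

ply 1, X at XX/X./OO/.O | (1,1)=+0→XX/XX/OO/.O*; (3,0)=-1→XX/X./OO/XO
ply 2, O at XX/XX/OO/.O | (3,0)=+0→XX/XX/OO/OO*
ply 3: XX/XX/OO/OO is terminal +0 (X); from XX/X./OO/.O depth 7

X winning at [XX/X./OO/.O]: False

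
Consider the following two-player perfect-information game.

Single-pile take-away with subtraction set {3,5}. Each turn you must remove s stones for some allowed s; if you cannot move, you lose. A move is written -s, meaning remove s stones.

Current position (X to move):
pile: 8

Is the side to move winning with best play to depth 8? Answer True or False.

p1 X@[8]: -3[5]-1* -5[3]-1
p2 O@[5]: -3[2]+1* -5[0]+1
p3 X@[2] terminal -1; root [8] d8

X winning at [8]: False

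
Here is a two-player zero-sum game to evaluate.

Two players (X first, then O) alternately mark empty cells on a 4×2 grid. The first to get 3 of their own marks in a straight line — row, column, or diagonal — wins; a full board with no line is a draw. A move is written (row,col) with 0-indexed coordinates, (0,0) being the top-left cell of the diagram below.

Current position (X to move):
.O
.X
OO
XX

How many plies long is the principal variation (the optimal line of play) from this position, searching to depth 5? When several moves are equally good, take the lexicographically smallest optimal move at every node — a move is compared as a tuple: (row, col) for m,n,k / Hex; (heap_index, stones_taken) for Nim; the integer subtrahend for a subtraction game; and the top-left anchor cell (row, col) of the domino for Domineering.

PV length from [.O/.X/OO/XX]: 2 plies

p1 X@[.O/.X/OO/XX]: (0,0)[XO/.X/OO/XX]+0* (1,0)[.O/XX/OO/XX]+0
p2 O@[XO/.X/OO/XX]: (1,0)[XO/OX/OO/XX]+0*
p3 X@[XO/OX/OO/XX] terminal +0; root [.O/.X/OO/XX] d5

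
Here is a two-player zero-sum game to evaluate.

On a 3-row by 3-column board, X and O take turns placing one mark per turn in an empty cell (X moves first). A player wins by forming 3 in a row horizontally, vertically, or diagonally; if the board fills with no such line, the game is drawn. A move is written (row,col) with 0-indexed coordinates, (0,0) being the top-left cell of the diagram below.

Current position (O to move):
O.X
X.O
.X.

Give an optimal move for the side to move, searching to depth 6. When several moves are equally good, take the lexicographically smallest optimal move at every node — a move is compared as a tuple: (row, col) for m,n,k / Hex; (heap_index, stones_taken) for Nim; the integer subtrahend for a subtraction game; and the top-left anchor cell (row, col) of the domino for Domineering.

p1 O@[O.X/X.O/.X.]: (0,1)[OOX/X.O/.X.]-1 (1,1)[O.X/XOO/.X.]+0* (2,0)[O.X/X.O/OX.]+0 (2,2)[O.X/X.O/.XO]-1
p2 X@[O.X/XOO/.X.]: (0,1)[OXX/XOO/.X.]-1 (2,0)[O.X/XOO/XX.]-1 (2,2)[O.X/XOO/.XX]+0*
p3 O@[O.X/XOO/.XX]: (0,1)[OOX/XOO/.XX]-1 (2,0)[O.X/XOO/OXX]+0*
p4 X@[O.X/XOO/OXX]: (0,1)[OXX/XOO/OXX]+0*
p5 O@[OXX/XOO/OXX] terminal +0; root [O.X/X.O/.X.] d6

O's best at [O.X/X.O/.X.]: (1,1)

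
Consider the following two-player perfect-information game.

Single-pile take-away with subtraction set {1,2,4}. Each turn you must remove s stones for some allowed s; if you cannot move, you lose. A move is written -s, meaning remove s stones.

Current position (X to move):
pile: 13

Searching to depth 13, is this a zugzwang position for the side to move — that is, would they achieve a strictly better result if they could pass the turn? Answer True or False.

[13] X move#1: -1:+1/12*, -2:-1/11, -4:+1/9
[12] O move#2: -1:-1/11*, -2:-1/10, -4:-1/8
[11] X move#3: -1:-1/10, -2:+1/9*, -4:-1/7
[9] O move#4: -1:-1/8*, -2:-1/7, -4:-1/5
[8] X move#5: -1:-1/7, -2:+1/6*, -4:-1/4
[6] O move#6: -1:-1/5*, -2:-1/4, -4:-1/2
[5] X move#7: -1:-1/4, -2:+1/3*, -4:-1/1
[3] O move#8: -1:-1/2*, -2:-1/1
[2] X move#9: -1:-1/1, -2:+1/0*
[0] end (terminal -1, O#10); searched 13 to 13
pass branch (O moves first from the same position):
  | [13] O move#1: -1:+1/12*, -2:-1/11, -4:+1/9
  | [12] X move#2: -1:-1/11*, -2:-1/10, -4:-1/8
  | [11] O move#3: -1:-1/10, -2:+1/9*, -4:-1/7
  | [9] X move#4: -1:-1/8*, -2:-1/7, -4:-1/5
  | [8] O move#5: -1:-1/7, -2:+1/6*, -4:-1/4
  | [6] X move#6: -1:-1/5*, -2:-1/4, -4:-1/2
  | [5] O move#7: -1:-1/4, -2:+1/3*, -4:-1/1
  | [3] X move#8: -1:-1/2*, -2:-1/1
  | [2] O move#9: -1:-1/1, -2:+1/0*
  | [0] end (terminal -1, X#10); searched 13 to 13
X moving scores +1; X passing scores -1

zugzwang(13, X) = False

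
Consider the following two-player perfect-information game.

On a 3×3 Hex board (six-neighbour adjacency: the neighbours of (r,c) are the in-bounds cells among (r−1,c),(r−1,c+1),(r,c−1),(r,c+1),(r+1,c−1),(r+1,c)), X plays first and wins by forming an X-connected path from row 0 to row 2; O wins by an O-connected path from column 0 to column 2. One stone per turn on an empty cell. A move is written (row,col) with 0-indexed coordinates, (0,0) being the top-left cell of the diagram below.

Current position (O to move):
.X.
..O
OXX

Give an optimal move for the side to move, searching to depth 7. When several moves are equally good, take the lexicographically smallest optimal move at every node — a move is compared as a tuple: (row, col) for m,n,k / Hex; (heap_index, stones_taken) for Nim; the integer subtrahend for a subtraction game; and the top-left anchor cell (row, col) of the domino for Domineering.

O's best at [.X./..O/OXX]: (1,1)

[.X./..O/OXX] O move#1: (0,0):-1/OX./..O/OXX, (0,2):-1/.XO/..O/OXX, (1,0):-1/.X./O.O/OXX, (1,1):+1/.X./.OO/OXX*
[.X./.OO/OXX] end (terminal -1, X#2); searched .X./..O/OXX to 7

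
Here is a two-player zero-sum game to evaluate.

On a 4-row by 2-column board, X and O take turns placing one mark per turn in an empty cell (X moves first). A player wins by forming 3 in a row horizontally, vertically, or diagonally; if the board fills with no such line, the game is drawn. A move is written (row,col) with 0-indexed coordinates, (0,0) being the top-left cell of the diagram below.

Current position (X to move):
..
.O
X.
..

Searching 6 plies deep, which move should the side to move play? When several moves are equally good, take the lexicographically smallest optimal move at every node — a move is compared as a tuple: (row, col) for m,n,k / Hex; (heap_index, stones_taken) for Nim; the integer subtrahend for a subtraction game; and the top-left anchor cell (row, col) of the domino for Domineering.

p1 X@[../.O/X./..]: (0,0)[X./.O/X./..]+0 (0,1)[.X/.O/X./..]+0 (1,0)[../XO/X./..]+1* (2,1)[../.O/XX/..]+0 (3,0)[../.O/X./X.]+0 (3,1)[../.O/X./.X]+0
p2 O@[../XO/X./..]: (0,0)[O./XO/X./..]-1* (0,1)[.O/XO/X./..]-1 (2,1)[../XO/XO/..]-1 (3,0)[../XO/X./O.]-1 (3,1)[../XO/X./.O]-1
p3 X@[O./XO/X./..]: (0,1)[OX/XO/X./..]+0 (2,1)[O./XO/XX/..]+0 (3,0)[O./XO/X./X.]+1* (3,1)[O./XO/X./.X]+0
p4 O@[O./XO/X./X.] terminal -1; root [../.O/X./..] d6

X's best at [../.O/X./..]: (1,0)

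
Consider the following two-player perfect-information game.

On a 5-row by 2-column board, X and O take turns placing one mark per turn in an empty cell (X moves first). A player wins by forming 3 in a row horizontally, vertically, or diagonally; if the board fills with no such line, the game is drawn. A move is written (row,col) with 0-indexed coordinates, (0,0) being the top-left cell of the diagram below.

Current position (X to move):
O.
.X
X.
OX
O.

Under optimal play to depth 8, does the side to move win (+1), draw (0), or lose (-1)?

value(O./.X/X./OX/O., X) = +1

ply 1, X at O./.X/X./OX/O. | (0,1)=+0→OX/.X/X./OX/O.; (1,0)=+0→O./XX/X./OX/O.; (2,1)=+1→O./.X/XX/OX/O.*; (4,1)=+0→O./.X/X./OX/OX
ply 2: O./.X/XX/OX/O. is terminal -1 (O); from O./.X/X./OX/O. depth 8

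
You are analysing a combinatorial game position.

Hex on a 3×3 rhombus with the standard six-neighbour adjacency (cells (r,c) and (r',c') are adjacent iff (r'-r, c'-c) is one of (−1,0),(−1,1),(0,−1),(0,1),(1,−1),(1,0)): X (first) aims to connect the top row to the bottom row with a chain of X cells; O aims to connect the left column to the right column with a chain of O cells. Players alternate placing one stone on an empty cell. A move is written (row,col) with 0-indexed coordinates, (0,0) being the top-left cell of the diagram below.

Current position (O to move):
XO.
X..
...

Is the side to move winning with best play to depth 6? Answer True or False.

O winning at [XO./X../...]: False

ply 1, O at XO./X../... | (0,2)=-1→XOO/X../...*; (1,1)=-1→XO./XO./...; (1,2)=-1→XO./X.O/...; (2,0)=-1→XO./X../O..; (2,1)=-1→XO./X../.O.; (2,2)=-1→XO./X../..O
ply 2, X at XOO/X../... | (1,1)=+1→XOO/XX./...*; (1,2)=+1→XOO/X.X/...; (2,0)=+1→XOO/X../X..; (2,1)=+1→XOO/X../.X.; (2,2)=+1→XOO/X../..X
ply 3, O at XOO/XX./... | (1,2)=-1→XOO/XXO/...*; (2,0)=-1→XOO/XX./O..; (2,1)=-1→XOO/XX./.O.; (2,2)=-1→XOO/XX./..O
ply 4, X at XOO/XXO/... | (2,0)=+1→XOO/XXO/X..*; (2,1)=+1→XOO/XXO/.X.; (2,2)=+1→XOO/XXO/..X
ply 5: XOO/XXO/X.. is terminal -1 (O); from XO./X../... depth 6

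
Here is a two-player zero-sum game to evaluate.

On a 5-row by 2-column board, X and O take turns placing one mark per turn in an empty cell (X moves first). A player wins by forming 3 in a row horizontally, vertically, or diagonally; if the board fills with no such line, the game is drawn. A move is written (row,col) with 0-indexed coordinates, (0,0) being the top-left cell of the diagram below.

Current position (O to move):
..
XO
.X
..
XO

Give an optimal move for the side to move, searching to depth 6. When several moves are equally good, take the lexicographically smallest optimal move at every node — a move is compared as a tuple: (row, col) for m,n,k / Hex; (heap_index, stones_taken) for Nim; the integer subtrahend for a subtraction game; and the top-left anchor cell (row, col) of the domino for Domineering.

O's best at [../XO/.X/../XO]: (0,0)

ply 1, O at ../XO/.X/../XO | (0,0)=+0→O./XO/.X/../XO*; (0,1)=-1→.O/XO/.X/../XO; (2,0)=+0→../XO/OX/../XO; (3,0)=+0→../XO/.X/O./XO; (3,1)=-1→../XO/.X/.O/XO
ply 2, X at O./XO/.X/../XO | (0,1)=+0→OX/XO/.X/../XO*; (2,0)=+0→O./XO/XX/../XO; (3,0)=+0→O./XO/.X/X./XO; (3,1)=+0→O./XO/.X/.X/XO
ply 3, O at OX/XO/.X/../XO | (2,0)=+0→OX/XO/OX/../XO*; (3,0)=+0→OX/XO/.X/O./XO; (3,1)=+0→OX/XO/.X/.O/XO
ply 4, X at OX/XO/OX/../XO | (3,0)=+0→OX/XO/OX/X./XO*; (3,1)=+0→OX/XO/OX/.X/XO
ply 5, O at OX/XO/OX/X./XO | (3,1)=+0→OX/XO/OX/XO/XO*
ply 6: OX/XO/OX/XO/XO is terminal +0 (X); from ../XO/.X/../XO depth 6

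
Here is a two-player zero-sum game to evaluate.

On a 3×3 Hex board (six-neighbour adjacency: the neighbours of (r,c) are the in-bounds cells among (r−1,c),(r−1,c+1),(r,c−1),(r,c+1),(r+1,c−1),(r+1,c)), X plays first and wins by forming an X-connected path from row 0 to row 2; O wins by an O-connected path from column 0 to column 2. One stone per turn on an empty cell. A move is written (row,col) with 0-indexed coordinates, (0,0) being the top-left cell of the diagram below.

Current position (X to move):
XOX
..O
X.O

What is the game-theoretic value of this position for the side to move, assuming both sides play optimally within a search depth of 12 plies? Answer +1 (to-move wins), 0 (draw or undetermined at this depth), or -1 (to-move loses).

[XOX/..O/X.O] X move#1: (1,0):+1/XOX/X.O/X.O*, (1,1):+1/XOX/.XO/X.O, (2,1):+1/XOX/..O/XXO
[XOX/X.O/X.O] end (terminal -1, O#2); searched XOX/..O/X.O to 12

value(XOX/..O/X.O, X) = +1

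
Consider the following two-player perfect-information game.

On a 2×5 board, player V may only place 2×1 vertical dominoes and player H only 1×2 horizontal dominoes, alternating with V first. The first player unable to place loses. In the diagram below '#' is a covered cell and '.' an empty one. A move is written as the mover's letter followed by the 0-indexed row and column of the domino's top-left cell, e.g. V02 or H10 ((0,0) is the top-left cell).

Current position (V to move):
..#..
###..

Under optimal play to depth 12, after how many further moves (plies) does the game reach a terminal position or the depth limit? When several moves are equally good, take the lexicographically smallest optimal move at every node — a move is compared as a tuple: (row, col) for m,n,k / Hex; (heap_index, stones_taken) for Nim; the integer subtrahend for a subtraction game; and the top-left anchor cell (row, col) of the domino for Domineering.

p1 V@[..#../###..]: V03[..##./####.]+1* V04[..#.#/###.#]+1
p2 H@[..##./####.]: H00[####./####.]-1*
p3 V@[####./####.]: V04[#####/#####]+1*
p4 H@[#####/#####] terminal -1; root [..#../###..] d12

PV length from [..#../###..]: 3 plies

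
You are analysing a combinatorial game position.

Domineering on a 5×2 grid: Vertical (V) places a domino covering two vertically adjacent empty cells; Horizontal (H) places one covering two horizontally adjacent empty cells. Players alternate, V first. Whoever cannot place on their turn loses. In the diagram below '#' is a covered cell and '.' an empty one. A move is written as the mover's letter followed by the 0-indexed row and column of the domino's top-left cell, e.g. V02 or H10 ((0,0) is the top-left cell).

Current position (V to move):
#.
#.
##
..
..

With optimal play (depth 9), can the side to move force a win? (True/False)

ply 1, V at #./#./##/../.. | V01=-1→##/##/##/../..; V30=+1→#./#./##/#./#.*; V31=+1→#./#./##/.#/.#
ply 2: #./#./##/#./#. is terminal -1 (H); from #./#./##/../.. depth 9

V winning at [#./#./##/../..]: True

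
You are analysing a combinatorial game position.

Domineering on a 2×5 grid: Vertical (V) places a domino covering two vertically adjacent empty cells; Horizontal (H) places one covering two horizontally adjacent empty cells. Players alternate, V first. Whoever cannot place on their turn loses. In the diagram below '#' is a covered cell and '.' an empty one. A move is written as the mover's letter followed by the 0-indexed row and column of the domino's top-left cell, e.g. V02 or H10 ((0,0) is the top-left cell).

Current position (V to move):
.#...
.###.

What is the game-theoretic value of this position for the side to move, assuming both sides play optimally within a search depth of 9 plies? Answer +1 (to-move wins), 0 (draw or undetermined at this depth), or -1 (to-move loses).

value(.#.../.###., V) = +1

ply 1, V at .#.../.###. | V00=-1→##.../####.; V04=+1→.#..#/.####*
ply 2, H at .#..#/.#### | H02=-1→.####/.####*
ply 3, V at .####/.#### | V00=+1→#####/#####*
ply 4: #####/##### is terminal -1 (H); from .#.../.###. depth 9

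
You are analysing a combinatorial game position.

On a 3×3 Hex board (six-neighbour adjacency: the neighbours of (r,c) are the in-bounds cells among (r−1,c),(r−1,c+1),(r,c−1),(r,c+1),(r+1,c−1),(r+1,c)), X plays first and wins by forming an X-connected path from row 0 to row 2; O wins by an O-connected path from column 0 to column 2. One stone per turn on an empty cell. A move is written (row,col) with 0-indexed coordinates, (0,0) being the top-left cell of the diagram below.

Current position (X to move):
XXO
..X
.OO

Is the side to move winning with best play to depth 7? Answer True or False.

p1 X@[XXO/..X/.OO]: (1,0)[XXO/X.X/.OO]-1 (1,1)[XXO/.XX/.OO]-1 (2,0)[XXO/..X/XOO]+1*
p2 O@[XXO/..X/XOO]: (1,0)[XXO/O.X/XOO]-1* (1,1)[XXO/.OX/XOO]-1
p3 X@[XXO/O.X/XOO]: (1,1)[XXO/OXX/XOO]+1*
p4 O@[XXO/OXX/XOO] terminal -1; root [XXO/..X/.OO] d7

X winning at [XXO/..X/.OO]: True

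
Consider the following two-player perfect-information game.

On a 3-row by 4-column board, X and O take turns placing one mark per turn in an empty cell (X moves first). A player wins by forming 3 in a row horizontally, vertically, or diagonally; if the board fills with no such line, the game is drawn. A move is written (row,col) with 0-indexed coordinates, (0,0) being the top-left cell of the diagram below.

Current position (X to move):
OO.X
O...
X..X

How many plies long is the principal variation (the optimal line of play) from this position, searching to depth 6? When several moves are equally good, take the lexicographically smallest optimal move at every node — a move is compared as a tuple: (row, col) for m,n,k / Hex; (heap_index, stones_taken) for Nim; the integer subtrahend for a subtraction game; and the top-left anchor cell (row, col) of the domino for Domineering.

[OO.X/O.../X..X] X move#1: (0,2):+1/OOXX/O.../X..X*, (1,1):-1/OO.X/OX../X..X, (1,2):-1/OO.X/O.X./X..X, (1,3):+1/OO.X/O..X/X..X, (2,1):-1/OO.X/O.../XX.X, (2,2):-1/OO.X/O.../X.XX
[OOXX/O.../X..X] O move#2: (1,1):-1/OOXX/OO../X..X*, (1,2):-1/OOXX/O.O./X..X, (1,3):-1/OOXX/O..O/X..X, (2,1):-1/OOXX/O.../XO.X, (2,2):-1/OOXX/O.../X.OX
[OOXX/OO../X..X] X move#3: (1,2):-1/OOXX/OOX./X..X, (1,3):+1/OOXX/OO.X/X..X*, (2,1):-1/OOXX/OO../XX.X, (2,2):-1/OOXX/OO../X.XX
[OOXX/OO.X/X..X] end (terminal -1, O#4); searched OO.X/O.../X..X to 6

PV length from [OO.X/O.../X..X]: 3 plies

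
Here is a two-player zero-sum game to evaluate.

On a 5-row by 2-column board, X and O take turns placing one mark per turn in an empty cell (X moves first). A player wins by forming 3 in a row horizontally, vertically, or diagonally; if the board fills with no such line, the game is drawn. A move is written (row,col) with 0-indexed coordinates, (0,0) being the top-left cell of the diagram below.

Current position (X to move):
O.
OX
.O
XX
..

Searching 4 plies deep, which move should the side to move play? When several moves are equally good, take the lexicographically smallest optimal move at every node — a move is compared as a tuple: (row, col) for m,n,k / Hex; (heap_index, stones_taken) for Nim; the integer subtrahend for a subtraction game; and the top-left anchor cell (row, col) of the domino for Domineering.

X's best at [O./OX/.O/XX/..]: (2,0)

p1 X@[O./OX/.O/XX/..]: (0,1)[OX/OX/.O/XX/..]-1 (2,0)[O./OX/XO/XX/..]+0* (4,0)[O./OX/.O/XX/X.]-1 (4,1)[O./OX/.O/XX/.X]-1
p2 O@[O./OX/XO/XX/..]: (0,1)[OO/OX/XO/XX/..]-1 (4,0)[O./OX/XO/XX/O.]+0* (4,1)[O./OX/XO/XX/.O]-1
p3 X@[O./OX/XO/XX/O.]: (0,1)[OX/OX/XO/XX/O.]+0* (4,1)[O./OX/XO/XX/OX]+0
p4 O@[OX/OX/XO/XX/O.]: (4,1)[OX/OX/XO/XX/OO]+0*
p5 X@[OX/OX/XO/XX/OO] terminal +0; root [O./OX/.O/XX/..] d4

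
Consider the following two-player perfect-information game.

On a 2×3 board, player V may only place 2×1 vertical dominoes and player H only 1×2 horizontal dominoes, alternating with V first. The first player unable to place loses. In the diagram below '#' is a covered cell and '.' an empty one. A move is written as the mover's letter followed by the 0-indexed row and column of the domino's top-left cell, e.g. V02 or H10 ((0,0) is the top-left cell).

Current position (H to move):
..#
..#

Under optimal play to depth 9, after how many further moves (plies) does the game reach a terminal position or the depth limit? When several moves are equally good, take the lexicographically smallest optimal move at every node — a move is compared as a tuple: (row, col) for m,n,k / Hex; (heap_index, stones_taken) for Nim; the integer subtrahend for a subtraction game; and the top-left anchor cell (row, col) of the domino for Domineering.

ply 1, H at ..#/..# | H00=+1→###/..#*; H10=+1→..#/###
ply 2: ###/..# is terminal -1 (V); from ..#/..# depth 9

PV length from [..#/..#]: 1 ply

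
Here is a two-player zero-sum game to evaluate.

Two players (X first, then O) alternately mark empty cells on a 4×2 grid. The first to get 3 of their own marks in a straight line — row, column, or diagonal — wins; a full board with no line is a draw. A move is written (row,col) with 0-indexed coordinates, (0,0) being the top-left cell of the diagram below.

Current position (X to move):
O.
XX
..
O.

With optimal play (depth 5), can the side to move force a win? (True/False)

ply 1, X at O./XX/../O. | (0,1)=+0→OX/XX/../O.; (2,0)=+0→O./XX/X./O.; (2,1)=+1→O./XX/.X/O.*; (3,1)=+0→O./XX/../OX
ply 2, O at O./XX/.X/O. | (0,1)=-1→OO/XX/.X/O.*; (2,0)=-1→O./XX/OX/O.; (3,1)=-1→O./XX/.X/OO
ply 3, X at OO/XX/.X/O. | (2,0)=+0→OO/XX/XX/O.; (3,1)=+1→OO/XX/.X/OX*
ply 4: OO/XX/.X/OX is terminal -1 (O); from O./XX/../O. depth 5

X winning at [O./XX/../O.]: True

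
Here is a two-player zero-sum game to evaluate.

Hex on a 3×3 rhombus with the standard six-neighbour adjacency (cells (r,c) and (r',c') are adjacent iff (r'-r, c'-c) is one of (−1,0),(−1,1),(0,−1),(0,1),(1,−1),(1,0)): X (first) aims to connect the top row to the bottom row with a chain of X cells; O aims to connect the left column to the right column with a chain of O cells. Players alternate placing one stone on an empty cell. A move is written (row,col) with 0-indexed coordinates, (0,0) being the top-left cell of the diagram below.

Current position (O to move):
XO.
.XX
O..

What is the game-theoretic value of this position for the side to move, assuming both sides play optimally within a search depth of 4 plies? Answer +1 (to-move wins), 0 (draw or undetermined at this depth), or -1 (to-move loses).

[XO./.XX/O..] O move#1: (0,2):-1/XOO/.XX/O..*, (1,0):-1/XO./OXX/O.., (2,1):-1/XO./.XX/OO., (2,2):-1/XO./.XX/O.O
[XOO/.XX/O..] X move#2: (1,0):+1/XOO/XXX/O..*, (2,1):-1/XOO/.XX/OX., (2,2):-1/XOO/.XX/O.X
[XOO/XXX/O..] O move#3: (2,1):-1/XOO/XXX/OO.*, (2,2):-1/XOO/XXX/O.O
[XOO/XXX/OO.] X move#4: (2,2):+1/XOO/XXX/OOX*
[XOO/XXX/OOX] end (terminal -1, O#5); searched XO./.XX/O.. to 4

value(XO./.XX/O.., O) = -1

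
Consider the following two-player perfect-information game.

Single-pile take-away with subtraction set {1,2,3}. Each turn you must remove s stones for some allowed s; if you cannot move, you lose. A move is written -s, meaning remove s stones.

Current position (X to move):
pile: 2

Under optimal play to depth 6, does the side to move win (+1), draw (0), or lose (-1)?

value(2, X) = +1

ply 1, X at 2 | -1=-1→1; -2=+1→0*
ply 2: 0 is terminal -1 (O); from 2 depth 6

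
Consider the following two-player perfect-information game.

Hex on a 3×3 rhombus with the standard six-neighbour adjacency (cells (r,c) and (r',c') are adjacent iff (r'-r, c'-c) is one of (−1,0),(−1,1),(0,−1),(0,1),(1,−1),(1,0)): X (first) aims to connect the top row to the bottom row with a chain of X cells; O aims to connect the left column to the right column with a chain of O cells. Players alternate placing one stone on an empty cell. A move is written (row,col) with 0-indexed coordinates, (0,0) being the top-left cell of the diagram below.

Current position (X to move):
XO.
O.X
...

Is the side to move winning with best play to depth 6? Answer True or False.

p1 X@[XO./O.X/...]: (0,2)[XOX/O.X/...]+1* (1,1)[XO./OXX/...]-1 (2,0)[XO./O.X/X..]-1 (2,1)[XO./O.X/.X.]-1 (2,2)[XO./O.X/..X]-1
p2 O@[XOX/O.X/...]: (1,1)[XOX/OOX/...]-1* (2,0)[XOX/O.X/O..]-1 (2,1)[XOX/O.X/.O.]-1 (2,2)[XOX/O.X/..O]-1
p3 X@[XOX/OOX/...]: (2,0)[XOX/OOX/X..]+1* (2,1)[XOX/OOX/.X.]+1 (2,2)[XOX/OOX/..X]+1
p4 O@[XOX/OOX/X..]: (2,1)[XOX/OOX/XO.]-1* (2,2)[XOX/OOX/X.O]-1
p5 X@[XOX/OOX/XO.]: (2,2)[XOX/OOX/XOX]+1*
p6 O@[XOX/OOX/XOX] terminal -1; root [XO./O.X/...] d6

X winning at [XO./O.X/...]: True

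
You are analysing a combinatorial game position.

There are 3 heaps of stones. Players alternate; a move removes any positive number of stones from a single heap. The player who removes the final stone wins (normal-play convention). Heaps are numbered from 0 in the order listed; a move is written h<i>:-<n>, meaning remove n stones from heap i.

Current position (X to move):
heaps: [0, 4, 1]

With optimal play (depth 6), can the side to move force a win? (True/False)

ply 1, X at (0,4,1) | h1:-1=-1→(0,3,1); h1:-2=-1→(0,2,1); h1:-3=+1→(0,1,1)*; h1:-4=-1→(0,0,1); h2:-1=-1→(0,4,0)
ply 2, O at (0,1,1) | h1:-1=-1→(0,0,1)*; h2:-1=-1→(0,1,0)
ply 3, X at (0,0,1) | h2:-1=+1→(0,0,0)*
ply 4: (0,0,0) is terminal -1 (O); from (0,4,1) depth 6

X winning at [(0,4,1)]: True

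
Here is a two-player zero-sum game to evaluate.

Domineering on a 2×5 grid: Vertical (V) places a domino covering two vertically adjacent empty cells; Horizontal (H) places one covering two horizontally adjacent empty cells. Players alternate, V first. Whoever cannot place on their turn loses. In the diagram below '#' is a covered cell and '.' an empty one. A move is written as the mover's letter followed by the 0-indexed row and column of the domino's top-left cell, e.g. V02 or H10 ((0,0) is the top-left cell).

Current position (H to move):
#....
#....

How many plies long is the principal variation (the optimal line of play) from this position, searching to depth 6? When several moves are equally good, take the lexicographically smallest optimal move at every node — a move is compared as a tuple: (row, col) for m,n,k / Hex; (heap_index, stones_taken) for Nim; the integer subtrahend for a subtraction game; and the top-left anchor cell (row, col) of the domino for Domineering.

[#..../#....] H move#1: H01:-1/###../#...., H02:+1/#.##./#....*, H03:-1/#..##/#...., H11:-1/#..../###.., H12:+1/#..../#.##., H13:-1/#..../#..##
[#.##./#....] V move#2: V01:-1/####./##...*, V04:-1/#.###/#...#
[####./##...] H move#3: H12:-1/####./####., H13:+1/####./##.##*
[####./##.##] end (terminal -1, V#4); searched #..../#.... to 6

PV length from [#..../#....]: 3 plies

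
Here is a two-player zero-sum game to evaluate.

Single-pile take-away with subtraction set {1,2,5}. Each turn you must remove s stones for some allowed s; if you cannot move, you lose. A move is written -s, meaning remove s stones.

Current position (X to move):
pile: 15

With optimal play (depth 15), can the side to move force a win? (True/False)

[15] X move#1: -1:-1/14*, -2:-1/13, -5:-1/10
[14] O move#2: -1:-1/13, -2:+1/12*, -5:+1/9
[12] X move#3: -1:-1/11*, -2:-1/10, -5:-1/7
[11] O move#4: -1:-1/10, -2:+1/9*, -5:+1/6
[9] X move#5: -1:-1/8*, -2:-1/7, -5:-1/4
[8] O move#6: -1:-1/7, -2:+1/6*, -5:+1/3
[6] X move#7: -1:-1/5*, -2:-1/4, -5:-1/1
[5] O move#8: -1:-1/4, -2:+1/3*, -5:+1/0
[3] X move#9: -1:-1/2*, -2:-1/1
[2] O move#10: -1:-1/1, -2:+1/0*
[0] end (terminal -1, X#11); searched 15 to 15

X winning at [15]: False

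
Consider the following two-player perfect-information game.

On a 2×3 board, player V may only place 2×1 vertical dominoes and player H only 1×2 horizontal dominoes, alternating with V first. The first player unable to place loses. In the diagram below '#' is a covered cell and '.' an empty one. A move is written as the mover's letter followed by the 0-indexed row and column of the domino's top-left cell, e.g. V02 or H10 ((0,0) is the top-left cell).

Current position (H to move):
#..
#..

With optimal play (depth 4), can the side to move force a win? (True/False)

p1 H@[#../#..]: H01[###/#..]+1* H11[#../###]+1
p2 V@[###/#..] terminal -1; root [#../#..] d4

H winning at [#../#..]: True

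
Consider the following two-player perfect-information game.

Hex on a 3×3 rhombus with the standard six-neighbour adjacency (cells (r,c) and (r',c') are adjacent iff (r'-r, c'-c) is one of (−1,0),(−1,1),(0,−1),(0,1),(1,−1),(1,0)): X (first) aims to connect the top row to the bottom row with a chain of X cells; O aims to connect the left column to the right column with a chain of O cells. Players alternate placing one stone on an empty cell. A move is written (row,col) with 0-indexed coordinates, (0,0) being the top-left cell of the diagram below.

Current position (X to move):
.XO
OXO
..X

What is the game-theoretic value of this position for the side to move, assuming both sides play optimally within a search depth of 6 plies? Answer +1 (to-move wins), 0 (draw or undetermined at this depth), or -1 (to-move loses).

p1 X@[.XO/OXO/..X]: (0,0)[XXO/OXO/..X]+1* (2,0)[.XO/OXO/X.X]+1 (2,1)[.XO/OXO/.XX]+1
p2 O@[XXO/OXO/..X]: (2,0)[XXO/OXO/O.X]-1* (2,1)[XXO/OXO/.OX]-1
p3 X@[XXO/OXO/O.X]: (2,1)[XXO/OXO/OXX]+1*
p4 O@[XXO/OXO/OXX] terminal -1; root [.XO/OXO/..X] d6

value(.XO/OXO/..X, X) = +1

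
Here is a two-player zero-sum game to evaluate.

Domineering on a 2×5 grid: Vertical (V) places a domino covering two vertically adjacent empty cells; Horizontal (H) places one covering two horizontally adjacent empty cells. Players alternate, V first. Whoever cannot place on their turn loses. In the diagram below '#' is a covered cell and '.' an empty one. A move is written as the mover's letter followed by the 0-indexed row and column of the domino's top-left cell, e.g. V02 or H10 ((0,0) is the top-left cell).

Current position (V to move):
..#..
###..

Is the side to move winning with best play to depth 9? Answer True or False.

[..#../###..] V move#1: V03:+1/..##./####.*, V04:+1/..#.#/###.#
[..##./####.] H move#2: H00:-1/####./####.*
[####./####.] V move#3: V04:+1/#####/#####*
[#####/#####] end (terminal -1, H#4); searched ..#../###.. to 9

V winning at [..#../###..]: True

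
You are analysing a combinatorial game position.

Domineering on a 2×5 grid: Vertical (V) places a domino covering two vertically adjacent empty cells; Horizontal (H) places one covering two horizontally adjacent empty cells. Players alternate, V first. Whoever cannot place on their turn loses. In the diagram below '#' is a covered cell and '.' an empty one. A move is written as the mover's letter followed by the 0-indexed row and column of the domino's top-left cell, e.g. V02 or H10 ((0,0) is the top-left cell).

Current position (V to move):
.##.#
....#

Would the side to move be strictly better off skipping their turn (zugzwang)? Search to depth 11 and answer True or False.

[.##.#/....#] V move#1: V00:-1/###.#/#...#*, V03:-1/.####/...##
[###.#/#...#] H move#2: H11:-1/###.#/###.#, H12:+1/###.#/#.###*
[###.#/#.###] end (terminal -1, V#3); searched .##.#/....# to 11
if V skipped the turn, H would face:
~ [.##.#/....#] H move#1: H10:-1/.##.#/##..#*, H11:-1/.##.#/.##.#, H12:-1/.##.#/..###
~ [.##.#/##..#] V move#2: V03:+1/.####/##.##*
~ [.####/##.##] end (terminal -1, H#3); searched .##.#/....# to 11
compare (V): move=-1 vs pass=+1

zugzwang(.##.#/....#, V) = True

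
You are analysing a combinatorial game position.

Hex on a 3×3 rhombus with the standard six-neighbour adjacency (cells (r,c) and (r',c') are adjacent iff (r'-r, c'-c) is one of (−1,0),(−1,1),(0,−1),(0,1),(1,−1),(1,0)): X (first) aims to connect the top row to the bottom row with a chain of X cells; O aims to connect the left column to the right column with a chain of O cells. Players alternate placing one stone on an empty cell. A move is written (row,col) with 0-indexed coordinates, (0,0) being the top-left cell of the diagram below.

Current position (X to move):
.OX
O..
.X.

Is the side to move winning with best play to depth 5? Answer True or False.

ply 1, X at .OX/O../.X. | (0,0)=+1→XOX/O../.X.*; (1,1)=+1→.OX/OX./.X.; (1,2)=+1→.OX/O.X/.X.; (2,0)=+1→.OX/O../XX.; (2,2)=+1→.OX/O../.XX
ply 2, O at XOX/O../.X. | (1,1)=-1→XOX/OO./.X.*; (1,2)=-1→XOX/O.O/.X.; (2,0)=-1→XOX/O../OX.; (2,2)=-1→XOX/O../.XO
ply 3, X at XOX/OO./.X. | (1,2)=+1→XOX/OOX/.X.*; (2,0)=-1→XOX/OO./XX.; (2,2)=-1→XOX/OO./.XX
ply 4: XOX/OOX/.X. is terminal -1 (O); from .OX/O../.X. depth 5

X winning at [.OX/O../.X.]: True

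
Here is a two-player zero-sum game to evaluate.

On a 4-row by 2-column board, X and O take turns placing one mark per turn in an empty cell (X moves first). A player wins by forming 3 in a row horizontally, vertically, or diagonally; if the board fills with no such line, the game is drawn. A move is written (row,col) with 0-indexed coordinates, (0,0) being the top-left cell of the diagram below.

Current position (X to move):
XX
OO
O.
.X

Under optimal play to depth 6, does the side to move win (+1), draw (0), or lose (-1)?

p1 X@[XX/OO/O./.X]: (2,1)[XX/OO/OX/.X]-1 (3,0)[XX/OO/O./XX]+0*
p2 O@[XX/OO/O./XX]: (2,1)[XX/OO/OO/XX]+0*
p3 X@[XX/OO/OO/XX] terminal +0; root [XX/OO/O./.X] d6

value(XX/OO/O./.X, X) = 0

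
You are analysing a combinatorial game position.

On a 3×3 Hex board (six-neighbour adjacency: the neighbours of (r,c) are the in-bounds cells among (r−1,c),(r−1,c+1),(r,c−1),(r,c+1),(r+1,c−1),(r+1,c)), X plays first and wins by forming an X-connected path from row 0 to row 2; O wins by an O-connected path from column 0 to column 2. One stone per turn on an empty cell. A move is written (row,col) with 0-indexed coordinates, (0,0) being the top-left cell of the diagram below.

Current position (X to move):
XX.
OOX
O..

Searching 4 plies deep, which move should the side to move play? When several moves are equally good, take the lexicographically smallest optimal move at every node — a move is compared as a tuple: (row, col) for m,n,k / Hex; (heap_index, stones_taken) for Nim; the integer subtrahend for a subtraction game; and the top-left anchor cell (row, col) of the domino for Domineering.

[XX./OOX/O..] X move#1: (0,2):+1/XXX/OOX/O..*, (2,1):-1/XX./OOX/OX., (2,2):-1/XX./OOX/O.X
[XXX/OOX/O..] O move#2: (2,1):-1/XXX/OOX/OO.*, (2,2):-1/XXX/OOX/O.O
[XXX/OOX/OO.] X move#3: (2,2):+1/XXX/OOX/OOX*
[XXX/OOX/OOX] end (terminal -1, O#4); searched XX./OOX/O.. to 4

X's best at [XX./OOX/O..]: (0,2)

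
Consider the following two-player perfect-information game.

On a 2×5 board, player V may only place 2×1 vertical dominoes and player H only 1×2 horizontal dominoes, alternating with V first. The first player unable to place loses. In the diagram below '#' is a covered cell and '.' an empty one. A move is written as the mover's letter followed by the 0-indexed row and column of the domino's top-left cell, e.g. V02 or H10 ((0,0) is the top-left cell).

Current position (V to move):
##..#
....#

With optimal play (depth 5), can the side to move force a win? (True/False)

V winning at [##..#/....#]: True

ply 1, V at ##..#/....# | V02=+1→###.#/..#.#*; V03=-1→##.##/...##
ply 2, H at ###.#/..#.# | H10=-1→###.#/###.#*
ply 3, V at ###.#/###.# | V03=+1→#####/#####*
ply 4: #####/##### is terminal -1 (H); from ##..#/....# depth 5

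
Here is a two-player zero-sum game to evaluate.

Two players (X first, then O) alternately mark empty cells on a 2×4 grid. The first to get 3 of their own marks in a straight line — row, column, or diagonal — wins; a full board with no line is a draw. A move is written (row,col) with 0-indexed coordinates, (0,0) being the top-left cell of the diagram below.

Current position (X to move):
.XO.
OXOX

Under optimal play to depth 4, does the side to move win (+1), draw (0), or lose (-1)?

p1 X@[.XO./OXOX]: (0,0)[XXO./OXOX]+0* (0,3)[.XOX/OXOX]+0
p2 O@[XXO./OXOX]: (0,3)[XXOO/OXOX]+0*
p3 X@[XXOO/OXOX] terminal +0; root [.XO./OXOX] d4

value(.XO./OXOX, X) = 0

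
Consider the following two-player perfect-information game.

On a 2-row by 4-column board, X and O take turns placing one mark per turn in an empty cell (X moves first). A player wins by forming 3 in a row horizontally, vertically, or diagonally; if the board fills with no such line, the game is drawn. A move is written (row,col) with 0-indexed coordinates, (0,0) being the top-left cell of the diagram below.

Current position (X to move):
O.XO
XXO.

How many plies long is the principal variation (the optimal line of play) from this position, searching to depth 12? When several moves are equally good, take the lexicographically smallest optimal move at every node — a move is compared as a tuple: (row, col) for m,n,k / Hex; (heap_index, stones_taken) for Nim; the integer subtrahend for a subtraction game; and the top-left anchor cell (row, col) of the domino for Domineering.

PV length from [O.XO/XXO.]: 2 plies

ply 1, X at O.XO/XXO. | (0,1)=+0→OXXO/XXO.*; (1,3)=+0→O.XO/XXOX
ply 2, O at OXXO/XXO. | (1,3)=+0→OXXO/XXOO*
ply 3: OXXO/XXOO is terminal +0 (X); from O.XO/XXO. depth 12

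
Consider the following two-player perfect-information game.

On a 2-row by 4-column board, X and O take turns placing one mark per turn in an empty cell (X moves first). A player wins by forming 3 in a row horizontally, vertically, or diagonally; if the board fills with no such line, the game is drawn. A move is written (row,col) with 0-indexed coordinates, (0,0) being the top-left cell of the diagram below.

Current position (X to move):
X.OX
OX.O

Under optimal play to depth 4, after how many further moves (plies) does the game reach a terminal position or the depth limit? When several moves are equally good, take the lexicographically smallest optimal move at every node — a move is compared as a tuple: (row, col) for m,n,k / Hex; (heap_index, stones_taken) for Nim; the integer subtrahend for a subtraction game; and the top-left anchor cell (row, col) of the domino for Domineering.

PV length from [X.OX/OX.O]: 2 plies

[X.OX/OX.O] X move#1: (0,1):+0/XXOX/OX.O*, (1,2):+0/X.OX/OXXO
[XXOX/OX.O] O move#2: (1,2):+0/XXOX/OXOO*
[XXOX/OXOO] end (terminal +0, X#3); searched X.OX/OX.O to 4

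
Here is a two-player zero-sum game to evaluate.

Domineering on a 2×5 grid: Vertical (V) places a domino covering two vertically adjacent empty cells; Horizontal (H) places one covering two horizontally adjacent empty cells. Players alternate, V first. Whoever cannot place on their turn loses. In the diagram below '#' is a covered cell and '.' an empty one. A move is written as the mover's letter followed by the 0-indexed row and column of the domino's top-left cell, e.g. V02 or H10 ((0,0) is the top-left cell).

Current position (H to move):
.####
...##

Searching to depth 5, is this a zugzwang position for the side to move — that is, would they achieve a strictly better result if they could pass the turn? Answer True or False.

p1 H@[.####/...##]: H10[.####/##.##]+1* H11[.####/.####]-1
p2 V@[.####/##.##] terminal -1; root [.####/...##] d5
if H skipped the turn, V would face:
~ p1 V@[.####/...##]: V00[#####/#..##]-1*
~ p2 H@[#####/#..##]: H11[#####/#####]+1*
~ p3 V@[#####/#####] terminal -1; root [.####/...##] d5
compare (H): move=+1 vs pass=+1

zugzwang(.####/...##, H) = False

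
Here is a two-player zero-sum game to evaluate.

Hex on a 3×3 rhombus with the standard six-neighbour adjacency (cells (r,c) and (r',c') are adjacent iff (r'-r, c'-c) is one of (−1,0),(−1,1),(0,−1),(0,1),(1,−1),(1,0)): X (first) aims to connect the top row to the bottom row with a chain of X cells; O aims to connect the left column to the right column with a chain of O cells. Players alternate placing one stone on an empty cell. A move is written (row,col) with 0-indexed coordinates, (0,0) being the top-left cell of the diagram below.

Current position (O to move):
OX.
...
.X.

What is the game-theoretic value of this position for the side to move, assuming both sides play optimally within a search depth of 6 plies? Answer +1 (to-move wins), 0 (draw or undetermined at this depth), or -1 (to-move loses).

value(OX./.../.X., O) = +1

p1 O@[OX./.../.X.]: (0,2)[OXO/.../.X.]-1 (1,0)[OX./O../.X.]-1 (1,1)[OX./.O./.X.]+1* (1,2)[OX./..O/.X.]-1 (2,0)[OX./.../OX.]-1 (2,2)[OX./.../.XO]-1
p2 X@[OX./.O./.X.]: (0,2)[OXX/.O./.X.]-1* (1,0)[OX./XO./.X.]-1 (1,2)[OX./.OX/.X.]-1 (2,0)[OX./.O./XX.]-1 (2,2)[OX./.O./.XX]-1
p3 O@[OXX/.O./.X.]: (1,0)[OXX/OO./.X.]-1 (1,2)[OXX/.OO/.X.]+1* (2,0)[OXX/.O./OX.]-1 (2,2)[OXX/.O./.XO]-1
p4 X@[OXX/.OO/.X.]: (1,0)[OXX/XOO/.X.]-1* (2,0)[OXX/.OO/XX.]-1 (2,2)[OXX/.OO/.XX]-1
p5 O@[OXX/XOO/.X.]: (2,0)[OXX/XOO/OX.]+1* (2,2)[OXX/XOO/.XO]-1
p6 X@[OXX/XOO/OX.] terminal -1; root [OX./.../.X.] d6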